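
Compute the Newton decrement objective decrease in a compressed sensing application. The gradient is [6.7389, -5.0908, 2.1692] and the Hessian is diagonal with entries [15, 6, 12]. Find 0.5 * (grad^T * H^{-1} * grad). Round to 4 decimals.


Step 1: H is diagonal, so H^(-1) * g = [0.4493, -0.8485, 0.1808].
Step 2: g^T H^(-1) g = sum_i g_i^2 / H_ii
  = (6.7389)^2/15 + (-5.0908)^2/6 + (2.1692)^2/12
  = 3.0275 + 4.3194 + 0.3921 = 7.739
Step 3: Objective decrease = 0.5 * g^T H^(-1) g = 3.8695


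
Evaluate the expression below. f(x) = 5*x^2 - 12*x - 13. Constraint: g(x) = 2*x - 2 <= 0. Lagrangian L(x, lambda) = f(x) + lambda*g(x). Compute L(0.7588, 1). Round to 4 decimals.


Step 1: Evaluate f(x).
f(0.7588) = 5*0.7588^2 - 12*0.7588 - 13 = -19.2267
Step 2: Evaluate g(x).
g(0.7588) = 2*0.7588 - 2 = -0.4824
Step 3: Compute Lagrangian.
L = -19.2267 + 1*-0.4824 = -19.7091


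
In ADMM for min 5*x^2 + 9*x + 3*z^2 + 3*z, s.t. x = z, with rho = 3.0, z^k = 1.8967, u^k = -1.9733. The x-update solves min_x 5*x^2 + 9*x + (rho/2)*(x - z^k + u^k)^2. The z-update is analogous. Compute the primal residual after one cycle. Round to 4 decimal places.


ADMM iteration with rho = 3.0, z^k = 1.8967, u^k = -1.9733
Step 1: x-update.
Minimize 5*x^2 + 9*x + (3.0/2)*(x - 1.8967 - 1.9733)^2
FOC: (2*5 + 3.0)*x = -9 + 3.0*(1.8967 + 1.9733)
x^{k+1} = 0.2008
Step 2: z-update.
Minimize 3*z^2 + 3*z + (3.0/2)*(0.2008 - z - 1.9733)^2
FOC: (2*3 + 3.0)*z = -3 + 3.0*(0.2008 - 1.9733)
z^{k+1} = -0.9242
Step 3: u-update.
u^{k+1} = -1.9733 + 0.2008 + 0.9242 = -0.8484
Step 4: Primal residual = |0.2008 + 0.9242| = 1.1249


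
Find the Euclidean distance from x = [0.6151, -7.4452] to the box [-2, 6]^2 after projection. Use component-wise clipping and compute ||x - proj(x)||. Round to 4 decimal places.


Project each component onto [-2, 6].
clip(0.6151) = 0.6151, clip(-7.4452) = -2.0
Projection = [0.6151, -2.0]
Squared diffs: [0.0, 29.6502]
Distance = sqrt(29.6502) = 5.4452


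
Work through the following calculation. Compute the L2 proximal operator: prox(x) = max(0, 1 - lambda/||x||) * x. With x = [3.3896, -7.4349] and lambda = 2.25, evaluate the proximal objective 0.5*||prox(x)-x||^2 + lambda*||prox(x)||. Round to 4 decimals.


Step 1: Compute ||x||.
||x|| = 8.1711
Step 2: Compute scaling factor.
scale = max(0, 1 - 2.25/8.1711) = 0.7246
Step 3: prox(x) = [2.4562, -5.3876]
||prox(x)|| = 5.9211
Step 4: Proximal objective.
0.5*||prox-x||^2 = 2.5313
lambda*||prox|| = 13.3225
Total = 15.8538


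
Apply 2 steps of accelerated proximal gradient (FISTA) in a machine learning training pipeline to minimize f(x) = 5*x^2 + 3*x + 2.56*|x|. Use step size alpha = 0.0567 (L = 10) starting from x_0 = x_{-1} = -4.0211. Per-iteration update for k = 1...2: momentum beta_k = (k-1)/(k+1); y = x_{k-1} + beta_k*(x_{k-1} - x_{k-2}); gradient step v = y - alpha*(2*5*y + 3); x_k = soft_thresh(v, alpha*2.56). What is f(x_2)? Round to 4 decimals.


FISTA on f(x) = 5*x^2 + 3*x + 2.56*|x|
L = 10, alpha = 0.0567
Iteration 1: beta = 0.0, y = -4.0211 + 0.0*(-4.0211 + 4.0211) = -4.0211
  grad(y) = -37.211, v = y - alpha*grad = -1.9112
  prox(v) = soft_thresh(-1.9112, 0.1452) = -1.7661
Iteration 2: beta = 0.3333, y = -1.7661 + 0.3333*(-1.7661 + 4.0211) = -1.0144
  grad(y) = -7.1441, v = y - alpha*grad = -0.6093
  prox(v) = soft_thresh(-0.6093, 0.1452) = -0.4642
f(x_2) = 5*(-0.4642)^2 + 3*(-0.4642) + 2.56*|-0.4642| = 0.8731


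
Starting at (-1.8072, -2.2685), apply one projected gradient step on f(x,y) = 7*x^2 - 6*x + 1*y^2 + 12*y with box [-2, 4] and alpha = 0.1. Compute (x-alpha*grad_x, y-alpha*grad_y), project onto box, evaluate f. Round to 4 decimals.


Step 1: Compute gradient at (-1.8072, -2.2685).
grad_x = 2*7*-1.8072 - 6 = -31.3008
grad_y = 2*1*-2.2685 + 12 = 7.463
Step 2: Gradient step.
x_raw = -1.8072 - 0.1*-31.3008 = 1.3229
y_raw = -2.2685 - 0.1*7.463 = -3.0148
Step 3: Project onto [-2, 4].
x_proj = clip(1.3229) = 1.3229
y_proj = clip(-3.0148) = -2.0
Step 4: Evaluate f.
f(1.3229, -2.0) = -15.6872


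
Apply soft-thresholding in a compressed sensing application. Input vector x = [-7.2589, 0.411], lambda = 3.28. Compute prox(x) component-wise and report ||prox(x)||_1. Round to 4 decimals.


Soft-thresholding with lambda = 3.28:
prox(-7.2589) = sign(-7.2589)*max(|-7.2589| - 3.28, 0) = -3.9789
prox(0.411) = sign(0.411)*max(|0.411| - 3.28, 0) = 0.0
prox(x) = [-3.9789, 0.0]
||prox(x)||_1 = 3.9789 + 0.0 = 3.9789


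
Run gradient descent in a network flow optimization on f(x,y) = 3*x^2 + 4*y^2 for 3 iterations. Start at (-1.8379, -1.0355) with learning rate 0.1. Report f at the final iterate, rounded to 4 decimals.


Gradient descent on f(x,y) = 3*x^2 + 4*y^2.
Starting point: (-1.8379, -1.0355), alpha = 0.1
Step 1: grad_x = 2*3*-1.8379 = -11.0274, grad_y = 2*4*-1.0355 = -8.284
  x_1 = -1.8379 - 0.1*-11.0274 = -0.7352
  y_1 = -1.0355 - 0.1*-8.284 = -0.2071
Step 2: grad_x = 2*3*-0.7352 = -4.411, grad_y = 2*4*-0.2071 = -1.6568
  x_2 = -0.7352 - 0.1*-4.411 = -0.2941
  y_2 = -0.2071 - 0.1*-1.6568 = -0.0414
Step 3: grad_x = 2*3*-0.2941 = -1.7644, grad_y = 2*4*-0.0414 = -0.3314
  x_3 = -0.2941 - 0.1*-1.7644 = -0.1176
  y_3 = -0.0414 - 0.1*-0.3314 = -0.0083
f(-0.1176, -0.0083) = 3*(-0.1176)^2 + 4*(-0.0083)^2 = 0.0418


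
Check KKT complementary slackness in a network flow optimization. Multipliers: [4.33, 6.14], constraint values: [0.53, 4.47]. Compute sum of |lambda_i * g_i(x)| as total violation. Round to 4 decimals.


KKT complementary slackness check:
lambda_1 * g_1 = 4.33 * 0.53 = 2.2949
lambda_2 * g_2 = 6.14 * 4.47 = 27.4458
Total violation = 2.2949 + 27.4458 = 29.7407


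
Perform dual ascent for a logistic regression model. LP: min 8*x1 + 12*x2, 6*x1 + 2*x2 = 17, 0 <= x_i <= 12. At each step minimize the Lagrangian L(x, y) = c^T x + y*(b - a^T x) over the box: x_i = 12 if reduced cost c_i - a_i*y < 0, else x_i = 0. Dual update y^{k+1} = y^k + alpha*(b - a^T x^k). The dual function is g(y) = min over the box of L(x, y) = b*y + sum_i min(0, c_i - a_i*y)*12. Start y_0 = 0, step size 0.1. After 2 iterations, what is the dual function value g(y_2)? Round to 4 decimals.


Dual ascent for LP: min 8*x1 + 12*x2, 6*x1 + 2*x2 = 17, 0 <= x_i <= 12
Step 1: y^k = 0.0, reduced costs: (8.0, 12.0)
  x^k = (0.0, 0.0), subgradient = b - a^T x = 17.0
  y^{k+1} = 0.0 + 0.1*17.0 = 1.7
Step 2: y^k = 1.7, reduced costs: (-2.2, 8.6)
  x^k = (12.0, 0.0), subgradient = b - a^T x = -55.0
  y^{k+1} = 1.7 + 0.1*-55.0 = -3.8
Dual objective at y_2 = -3.8: reduced costs (30.8, 19.6), box minimizer x = (0.0, 0.0)
g(y_2) = b*y + (c1 - a1*y)*x1 + (c2 - a2*y)*x2 = 17*(-3.8) + 30.8*0.0 + 19.6*0.0 = -64.6 + 0.0 + 0.0 = -64.6


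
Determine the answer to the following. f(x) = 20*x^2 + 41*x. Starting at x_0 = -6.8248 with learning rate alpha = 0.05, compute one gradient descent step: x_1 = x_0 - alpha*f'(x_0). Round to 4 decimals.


We compute the gradient at x_0 and apply the update.
f'(x) = 40*x + 41
f'(-6.8248) = 40*-6.8248 + 41 = -231.992
x_1 = -6.8248 - 0.05*-231.992 = 4.7748


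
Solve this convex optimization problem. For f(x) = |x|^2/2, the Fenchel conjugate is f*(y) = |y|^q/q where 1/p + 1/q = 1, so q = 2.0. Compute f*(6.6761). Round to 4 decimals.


The conjugate exponent q satisfies 1/p + 1/q = 1.
p = 2, so q = 2/(2 - 1) = 2.0
|y|^q = 6.6761^2.0 = 44.5703
f*(6.6761) = 44.5703 / 2.0 = 22.2852


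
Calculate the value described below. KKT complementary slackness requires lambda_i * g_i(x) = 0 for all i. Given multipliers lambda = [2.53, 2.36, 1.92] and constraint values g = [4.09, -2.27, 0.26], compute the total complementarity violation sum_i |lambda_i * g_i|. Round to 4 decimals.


KKT complementary slackness check:
lambda_1 * g_1 = 2.53 * 4.09 = 10.3477
lambda_2 * g_2 = 2.36 * -2.27 = -5.3572
lambda_3 * g_3 = 1.92 * 0.26 = 0.4992
Total violation = 10.3477 + 5.3572 + 0.4992 = 16.2041


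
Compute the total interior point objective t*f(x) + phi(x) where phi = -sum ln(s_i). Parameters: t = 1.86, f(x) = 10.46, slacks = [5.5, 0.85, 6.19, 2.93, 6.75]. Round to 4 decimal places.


Step 1: Compute log-barrier.
ln values: [1.7047, -0.1625, 1.8229, 1.075, 1.9095]
phi = -(1.7047 - 0.1625 + 1.8229 + 1.075 + 1.9095) = -6.3497
Step 2: Compute augmented objective.
t*f(x) = 1.86*10.46 = 19.4556
Total = 19.4556 - 6.3497 = 13.1059


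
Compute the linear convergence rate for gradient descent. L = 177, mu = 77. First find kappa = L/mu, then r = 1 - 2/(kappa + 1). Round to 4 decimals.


Step 1: Compute the condition number.
kappa = L/mu = 177/77 = 2.2987
Step 2: Compute the convergence rate.
r = 1 - 2/(kappa + 1) = 1 - 2*mu/(L + mu) = (L - mu)/(L + mu) = 100/254 = 0.3937


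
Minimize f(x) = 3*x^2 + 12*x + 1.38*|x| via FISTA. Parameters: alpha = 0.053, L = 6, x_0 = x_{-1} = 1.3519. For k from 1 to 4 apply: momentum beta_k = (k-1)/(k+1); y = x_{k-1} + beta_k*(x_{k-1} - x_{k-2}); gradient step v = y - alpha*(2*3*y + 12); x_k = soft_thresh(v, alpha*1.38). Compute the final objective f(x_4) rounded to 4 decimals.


FISTA on f(x) = 3*x^2 + 12*x + 1.38*|x|
L = 6, alpha = 0.053
Iteration 1: beta = 0.0, y = 1.3519 + 0.0*(1.3519 - 1.3519) = 1.3519
  grad(y) = 20.1114, v = y - alpha*grad = 0.286
  prox(v) = soft_thresh(0.286, 0.0731) = 0.2129
Iteration 2: beta = 0.3333, y = 0.2129 + 0.3333*(0.2129 - 1.3519) = -0.1668
  grad(y) = 10.999, v = y - alpha*grad = -0.7498
  prox(v) = soft_thresh(-0.7498, 0.0731) = -0.6766
Iteration 3: beta = 0.5, y = -0.6766 + 0.5*(-0.6766 - 0.2129) = -1.1214
  grad(y) = 5.2717, v = y - alpha*grad = -1.4008
  prox(v) = soft_thresh(-1.4008, 0.0731) = -1.3276
Iteration 4: beta = 0.6, y = -1.3276 + 0.6*(-1.3276 + 0.6766) = -1.7182
  grad(y) = 1.6905, v = y - alpha*grad = -1.8078
  prox(v) = soft_thresh(-1.8078, 0.0731) = -1.7347
f(x_4) = 3*(-1.7347)^2 + 12*(-1.7347) + 1.38*|-1.7347| = -9.395


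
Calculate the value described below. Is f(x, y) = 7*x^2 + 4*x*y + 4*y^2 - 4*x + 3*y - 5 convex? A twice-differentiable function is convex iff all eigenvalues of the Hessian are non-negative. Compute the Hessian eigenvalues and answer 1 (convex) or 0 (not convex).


The Hessian of f(x,y) = 7*x^2 + 4*x*y + 4*y^2 - 4*x + 3*y - 5 is:
H = [[14, 4], [4, 8]]
Trace = 14 + 8 = 22
Determinant = 14*8 - (4)^2 = 96
Discriminant = (22)^2 - 4*96 = 100.0
Eigenvalues: lambda_1 = 6.0, lambda_2 = 16.0
The function is convex.

1


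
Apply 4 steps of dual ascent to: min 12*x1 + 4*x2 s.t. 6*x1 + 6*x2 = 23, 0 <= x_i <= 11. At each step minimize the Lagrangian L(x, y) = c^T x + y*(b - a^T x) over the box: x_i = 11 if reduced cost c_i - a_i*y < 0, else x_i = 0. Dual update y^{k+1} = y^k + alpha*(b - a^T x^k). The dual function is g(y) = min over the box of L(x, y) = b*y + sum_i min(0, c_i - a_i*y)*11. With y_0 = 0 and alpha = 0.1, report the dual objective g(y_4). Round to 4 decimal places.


Dual ascent for LP: min 12*x1 + 4*x2, 6*x1 + 6*x2 = 23, 0 <= x_i <= 11
Step 1: y^k = 0.0, reduced costs: (12.0, 4.0)
  x^k = (0.0, 0.0), subgradient = b - a^T x = 23.0
  y^{k+1} = 0.0 + 0.1*23.0 = 2.3
Step 2: y^k = 2.3, reduced costs: (-1.8, -9.8)
  x^k = (11.0, 11.0), subgradient = b - a^T x = -109.0
  y^{k+1} = 2.3 + 0.1*-109.0 = -8.6
Step 3: y^k = -8.6, reduced costs: (63.6, 55.6)
  x^k = (0.0, 0.0), subgradient = b - a^T x = 23.0
  y^{k+1} = -8.6 + 0.1*23.0 = -6.3
Step 4: y^k = -6.3, reduced costs: (49.8, 41.8)
  x^k = (0.0, 0.0), subgradient = b - a^T x = 23.0
  y^{k+1} = -6.3 + 0.1*23.0 = -4.0
Dual objective at y_4 = -4.0: reduced costs (36.0, 28.0), box minimizer x = (0.0, 0.0)
g(y_4) = b*y + (c1 - a1*y)*x1 + (c2 - a2*y)*x2 = 23*(-4.0) + 36.0*0.0 + 28.0*0.0 = -92.0 + 0.0 + 0.0 = -92.0


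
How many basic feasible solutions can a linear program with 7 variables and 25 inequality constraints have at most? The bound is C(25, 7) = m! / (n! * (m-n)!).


Each vertex corresponds to some choice of n active constraints out of m, so the number of vertices is at most C(m, n) = m! / (n!(m-n)!).
m = 25, n = 7
Numerator: 25 * 24 * 23 * 22 * 21 * 20 * 19
Denominator: 7! = 5040
C(25, 7) = 480700


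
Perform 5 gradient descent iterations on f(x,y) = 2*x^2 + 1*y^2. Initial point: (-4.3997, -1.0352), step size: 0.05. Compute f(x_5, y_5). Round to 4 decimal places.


Gradient descent on f(x,y) = 2*x^2 + 1*y^2.
Starting point: (-4.3997, -1.0352), alpha = 0.05
Step 1: grad_x = 2*2*-4.3997 = -17.5988, grad_y = 2*1*-1.0352 = -2.0704
  x_1 = -4.3997 - 0.05*-17.5988 = -3.5198
  y_1 = -1.0352 - 0.05*-2.0704 = -0.9317
Step 2: grad_x = 2*2*-3.5198 = -14.079, grad_y = 2*1*-0.9317 = -1.8634
  x_2 = -3.5198 - 0.05*-14.079 = -2.8158
  y_2 = -0.9317 - 0.05*-1.8634 = -0.8385
Step 3: grad_x = 2*2*-2.8158 = -11.2632, grad_y = 2*1*-0.8385 = -1.677
  x_3 = -2.8158 - 0.05*-11.2632 = -2.2526
  y_3 = -0.8385 - 0.05*-1.677 = -0.7547
Step 4: grad_x = 2*2*-2.2526 = -9.0106, grad_y = 2*1*-0.7547 = -1.5093
  x_4 = -2.2526 - 0.05*-9.0106 = -1.8021
  y_4 = -0.7547 - 0.05*-1.5093 = -0.6792
Step 5: grad_x = 2*2*-1.8021 = -7.2085, grad_y = 2*1*-0.6792 = -1.3584
  x_5 = -1.8021 - 0.05*-7.2085 = -1.4417
  y_5 = -0.6792 - 0.05*-1.3584 = -0.6113
f(-1.4417, -0.6113) = 2*(-1.4417)^2 + 1*(-0.6113)^2 = 4.5306


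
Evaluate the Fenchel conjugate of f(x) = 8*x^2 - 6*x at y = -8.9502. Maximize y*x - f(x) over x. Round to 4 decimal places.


f*(y) = sup_x {y*x - a*x^2 - b*x} = sup_x {(y-b)*x - a*x^2}
FOC: (y - b) - 2a*x = 0 => x* = (y - b)/(2a)
x* = (-8.9502 + 6)/(2*8) = -0.1844
f*(-8.9502) = (y-b)^2/(4a) = (-8.9502 + 6)^2/(4*8)
= 8.7037/32 = 0.272


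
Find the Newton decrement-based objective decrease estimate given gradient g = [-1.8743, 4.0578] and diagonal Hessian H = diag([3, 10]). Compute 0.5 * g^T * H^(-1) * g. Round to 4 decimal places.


Step 1: H is diagonal, so H^(-1) * g = [-0.6248, 0.4058].
Step 2: g^T H^(-1) g = sum_i g_i^2 / H_ii
  = (-1.8743)^2/3 + (4.0578)^2/10
  = 1.171 + 1.6466 = 2.8176
Step 3: Objective decrease = 0.5 * g^T H^(-1) g = 1.4088


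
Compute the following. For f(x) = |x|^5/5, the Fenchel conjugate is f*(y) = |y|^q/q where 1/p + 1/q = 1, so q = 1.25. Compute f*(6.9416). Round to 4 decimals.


The conjugate exponent q satisfies 1/p + 1/q = 1.
p = 5, so q = 5/(5 - 1) = 1.25
|y|^q = 6.9416^1.25 = 11.2674
f*(6.9416) = 11.2674 / 1.25 = 9.0139


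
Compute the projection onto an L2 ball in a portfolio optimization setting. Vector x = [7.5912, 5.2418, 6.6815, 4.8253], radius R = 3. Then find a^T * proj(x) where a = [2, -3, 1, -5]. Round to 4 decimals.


Step 1: Compute ||x|| (intermediates to 6 decimals).
||x|| = sqrt(7.5912^2 + 5.2418^2 + 6.6815^2 + 4.8253^2) = 12.370479
Step 2: Project.
Since ||x|| > R, scale = R/||x|| = 3/12.370479 = 0.242513, proj(x) = scale * x
proj(x) = [1.840965, 1.271205, 1.620351, 1.170198]
Step 3: Dot product.
a^T * proj(x) = 2*1.840965 - 3*1.271205 + 1*1.620351 - 5*1.170198 = -4.3623


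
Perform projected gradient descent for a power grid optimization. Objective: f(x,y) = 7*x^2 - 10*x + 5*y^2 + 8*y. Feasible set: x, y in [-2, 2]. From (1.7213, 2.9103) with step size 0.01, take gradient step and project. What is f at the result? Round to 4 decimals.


Step 1: Compute gradient at (1.7213, 2.9103).
grad_x = 2*7*1.7213 - 10 = 14.0982
grad_y = 2*5*2.9103 + 8 = 37.103
Step 2: Gradient step.
x_raw = 1.7213 - 0.01*14.0982 = 1.5803
y_raw = 2.9103 - 0.01*37.103 = 2.5393
Step 3: Project onto [-2, 2].
x_proj = clip(1.5803) = 1.5803
y_proj = clip(2.5393) = 2.0
Step 4: Evaluate f.
f(1.5803, 2.0) = 37.6787


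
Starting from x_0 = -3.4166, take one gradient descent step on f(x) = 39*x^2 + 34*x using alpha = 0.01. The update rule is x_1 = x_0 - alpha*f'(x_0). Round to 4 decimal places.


We compute the gradient at x_0 and apply the update.
f'(x) = 78*x + 34
f'(-3.4166) = 78*-3.4166 + 34 = -232.4948
x_1 = -3.4166 - 0.01*-232.4948 = -1.0917


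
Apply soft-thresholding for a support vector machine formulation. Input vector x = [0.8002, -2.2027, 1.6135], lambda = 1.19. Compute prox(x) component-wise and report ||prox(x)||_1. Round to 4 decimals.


Soft-thresholding with lambda = 1.19:
prox(0.8002) = sign(0.8002)*max(|0.8002| - 1.19, 0) = 0.0
prox(-2.2027) = sign(-2.2027)*max(|-2.2027| - 1.19, 0) = -1.0127
prox(1.6135) = sign(1.6135)*max(|1.6135| - 1.19, 0) = 0.4235
prox(x) = [0.0, -1.0127, 0.4235]
||prox(x)||_1 = 0.0 + 1.0127 + 0.4235 = 1.4362


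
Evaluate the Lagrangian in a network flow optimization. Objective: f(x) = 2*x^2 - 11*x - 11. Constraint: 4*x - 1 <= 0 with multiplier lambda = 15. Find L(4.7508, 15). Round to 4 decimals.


Step 1: Evaluate f(x).
f(4.7508) = 2*4.7508^2 - 11*4.7508 - 11 = -18.1186
Step 2: Evaluate g(x).
g(4.7508) = 4*4.7508 - 1 = 18.0032
Step 3: Compute Lagrangian.
L = -18.1186 + 15*18.0032 = 251.9294


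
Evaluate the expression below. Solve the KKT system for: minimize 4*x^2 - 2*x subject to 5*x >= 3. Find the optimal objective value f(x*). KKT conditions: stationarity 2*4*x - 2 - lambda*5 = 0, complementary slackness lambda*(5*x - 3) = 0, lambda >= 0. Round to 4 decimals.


Step 1: Try lambda = 0 (constraint inactive).
x_unc = 2/(2*4) = 0.25
Check: 5*0.25 = 1.25 < 3 -- violated!
Step 2: Constraint must be active: 5*x = 3
x* = 3/5 = 0.6
lambda = (2*4*0.6 - 2)/5 = 0.56
Step 3: Compute optimal value.
f(x*) = 4*0.6^2 - 2*0.6 = 0.24


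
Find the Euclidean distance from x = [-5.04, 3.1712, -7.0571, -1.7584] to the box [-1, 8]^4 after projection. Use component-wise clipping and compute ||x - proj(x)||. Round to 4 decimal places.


Project each component onto [-1, 8].
clip(-5.04) = -1.0, clip(3.1712) = 3.1712, clip(-7.0571) = -1.0, clip(-1.7584) = -1.0
Projection = [-1.0, 3.1712, -1.0, -1.0]
Squared diffs: [16.3216, 0.0, 36.6885, 0.5752]
Distance = sqrt(53.5853) = 7.3202


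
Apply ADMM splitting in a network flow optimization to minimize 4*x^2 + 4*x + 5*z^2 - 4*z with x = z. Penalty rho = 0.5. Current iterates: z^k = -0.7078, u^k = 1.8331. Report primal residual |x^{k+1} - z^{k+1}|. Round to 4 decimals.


ADMM iteration with rho = 0.5, z^k = -0.7078, u^k = 1.8331
Step 1: x-update.
Minimize 4*x^2 + 4*x + (0.5/2)*(x + 0.7078 + 1.8331)^2
FOC: (2*4 + 0.5)*x = -4 + 0.5*(-0.7078 - 1.8331)
x^{k+1} = -0.6201
Step 2: z-update.
Minimize 5*z^2 - 4*z + (0.5/2)*(-0.6201 - z + 1.8331)^2
FOC: (2*5 + 0.5)*z = 4 + 0.5*(-0.6201 + 1.8331)
z^{k+1} = 0.4387
Step 3: u-update.
u^{k+1} = 1.8331 - 0.6201 - 0.4387 = 0.7743
Step 4: Primal residual = |-0.6201 - 0.4387| = 1.0588


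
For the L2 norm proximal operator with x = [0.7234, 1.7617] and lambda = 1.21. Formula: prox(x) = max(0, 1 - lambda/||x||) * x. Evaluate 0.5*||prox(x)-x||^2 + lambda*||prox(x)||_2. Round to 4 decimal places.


Step 1: Compute ||x||.
||x|| = 1.9044
Step 2: Compute scaling factor.
scale = max(0, 1 - 1.21/1.9044) = 0.3646
Step 3: prox(x) = [0.2638, 0.6424]
||prox(x)|| = 0.6944
Step 4: Proximal objective.
0.5*||prox-x||^2 = 0.7321
lambda*||prox|| = 0.8402
Total = 1.5723


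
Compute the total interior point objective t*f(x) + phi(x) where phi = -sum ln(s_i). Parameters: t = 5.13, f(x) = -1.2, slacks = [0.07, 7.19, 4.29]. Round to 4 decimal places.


Step 1: Compute log-barrier.
ln values: [-2.6593, 1.9727, 1.4563]
phi = -(-2.6593 + 1.9727 + 1.4563) = -0.7697
Step 2: Compute augmented objective.
t*f(x) = 5.13*-1.2 = -6.156
Total = -6.156 - 0.7697 = -6.9257


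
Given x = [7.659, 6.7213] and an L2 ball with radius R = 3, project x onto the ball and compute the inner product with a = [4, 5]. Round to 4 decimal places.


Step 1: Compute ||x|| (intermediates to 6 decimals).
||x|| = sqrt(7.659^2 + 6.7213^2) = 10.190003
Step 2: Project.
Since ||x|| > R, scale = R/||x|| = 3/10.190003 = 0.294406, proj(x) = scale * x
proj(x) = [2.254856, 1.978791]
Step 3: Dot product.
a^T * proj(x) = 4*2.254856 + 5*1.978791 = 18.9134


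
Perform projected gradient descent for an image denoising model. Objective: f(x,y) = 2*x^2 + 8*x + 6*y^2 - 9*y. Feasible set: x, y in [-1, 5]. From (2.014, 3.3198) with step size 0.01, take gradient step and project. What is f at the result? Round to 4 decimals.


Step 1: Compute gradient at (2.014, 3.3198).
grad_x = 2*2*2.014 + 8 = 16.056
grad_y = 2*6*3.3198 - 9 = 30.8376
Step 2: Gradient step.
x_raw = 2.014 - 0.01*16.056 = 1.8534
y_raw = 3.3198 - 0.01*30.8376 = 3.0114
Step 3: Project onto [-1, 5].
x_proj = clip(1.8534) = 1.8534
y_proj = clip(3.0114) = 3.0114
Step 4: Evaluate f.
f(1.8534, 3.0114) = 49.0072


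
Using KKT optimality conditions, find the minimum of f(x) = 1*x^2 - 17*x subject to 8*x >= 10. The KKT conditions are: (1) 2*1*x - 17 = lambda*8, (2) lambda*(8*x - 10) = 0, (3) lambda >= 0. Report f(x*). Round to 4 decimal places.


Step 1: Try lambda = 0 (constraint inactive).
Stationarity: 2*1*x - 17 = 0
x* = 17/(2*1) = 8.5
Check constraint: 8*8.5 = 68.0 >= 10 -- satisfied.
Step 2: Compute optimal value.
f(x*) = 1*8.5^2 - 17*8.5 = -72.25


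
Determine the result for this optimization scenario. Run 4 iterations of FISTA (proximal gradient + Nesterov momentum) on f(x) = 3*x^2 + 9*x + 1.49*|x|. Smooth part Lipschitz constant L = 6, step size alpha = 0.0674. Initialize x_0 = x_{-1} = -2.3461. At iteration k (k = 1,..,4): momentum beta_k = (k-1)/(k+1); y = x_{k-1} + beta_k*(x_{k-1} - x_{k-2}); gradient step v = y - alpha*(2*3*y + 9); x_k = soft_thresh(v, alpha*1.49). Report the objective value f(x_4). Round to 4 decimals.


FISTA on f(x) = 3*x^2 + 9*x + 1.49*|x|
L = 6, alpha = 0.0674
Iteration 1: beta = 0.0, y = -2.3461 + 0.0*(-2.3461 + 2.3461) = -2.3461
  grad(y) = -5.0766, v = y - alpha*grad = -2.0039
  prox(v) = soft_thresh(-2.0039, 0.1004) = -1.9035
Iteration 2: beta = 0.3333, y = -1.9035 + 0.3333*(-1.9035 + 2.3461) = -1.756
  grad(y) = -1.5359, v = y - alpha*grad = -1.6525
  prox(v) = soft_thresh(-1.6525, 0.1004) = -1.552
Iteration 3: beta = 0.5, y = -1.552 + 0.5*(-1.552 + 1.9035) = -1.3763
  grad(y) = 0.7422, v = y - alpha*grad = -1.4263
  prox(v) = soft_thresh(-1.4263, 0.1004) = -1.3259
Iteration 4: beta = 0.6, y = -1.3259 + 0.6*(-1.3259 + 1.552) = -1.1902
  grad(y) = 1.8587, v = y - alpha*grad = -1.3155
  prox(v) = soft_thresh(-1.3155, 0.1004) = -1.2151
f(x_4) = 3*(-1.2151)^2 + 9*(-1.2151) + 1.49*|-1.2151| = -4.696


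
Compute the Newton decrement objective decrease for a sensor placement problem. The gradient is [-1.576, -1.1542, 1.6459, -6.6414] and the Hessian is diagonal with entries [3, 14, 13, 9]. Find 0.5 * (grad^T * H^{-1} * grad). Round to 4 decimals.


Step 1: H is diagonal, so H^(-1) * g = [-0.5253, -0.0824, 0.1266, -0.7379].
Step 2: g^T H^(-1) g = sum_i g_i^2 / H_ii
  = (-1.576)^2/3 + (-1.1542)^2/14 + (1.6459)^2/13 + (-6.6414)^2/9
  = 0.8279 + 0.0952 + 0.2084 + 4.9009 = 6.0324
Step 3: Objective decrease = 0.5 * g^T H^(-1) g = 3.0162


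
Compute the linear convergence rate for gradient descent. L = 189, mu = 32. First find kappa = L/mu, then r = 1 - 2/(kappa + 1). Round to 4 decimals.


Step 1: Compute the condition number.
kappa = L/mu = 189/32 = 5.9063
Step 2: Compute the convergence rate.
r = 1 - 2/(kappa + 1) = 1 - 2*mu/(L + mu) = (L - mu)/(L + mu) = 157/221 = 0.7104


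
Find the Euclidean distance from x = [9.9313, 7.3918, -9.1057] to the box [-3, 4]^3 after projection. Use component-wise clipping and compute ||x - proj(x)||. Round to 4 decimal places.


Project each component onto [-3, 4].
clip(9.9313) = 4.0, clip(7.3918) = 4.0, clip(-9.1057) = -3.0
Projection = [4.0, 4.0, -3.0]
Squared diffs: [35.1803, 11.5043, 37.2796]
Distance = sqrt(83.9642) = 9.1632


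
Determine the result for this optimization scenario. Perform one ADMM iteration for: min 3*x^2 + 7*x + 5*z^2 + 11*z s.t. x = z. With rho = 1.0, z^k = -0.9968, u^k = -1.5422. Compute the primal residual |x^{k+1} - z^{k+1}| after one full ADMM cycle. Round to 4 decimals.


ADMM iteration with rho = 1.0, z^k = -0.9968, u^k = -1.5422
Step 1: x-update.
Minimize 3*x^2 + 7*x + (1.0/2)*(x + 0.9968 - 1.5422)^2
FOC: (2*3 + 1.0)*x = -7 + 1.0*(-0.9968 + 1.5422)
x^{k+1} = -0.9221
Step 2: z-update.
Minimize 5*z^2 + 11*z + (1.0/2)*(-0.9221 - z - 1.5422)^2
FOC: (2*5 + 1.0)*z = -11 + 1.0*(-0.9221 - 1.5422)
z^{k+1} = -1.224
Step 3: u-update.
u^{k+1} = -1.5422 - 0.9221 + 1.224 = -1.2403
Step 4: Primal residual = |-0.9221 + 1.224| = 0.3019


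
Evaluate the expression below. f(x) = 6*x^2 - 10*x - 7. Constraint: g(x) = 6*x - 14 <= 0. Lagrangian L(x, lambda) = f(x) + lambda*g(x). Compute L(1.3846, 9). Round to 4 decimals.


Step 1: Evaluate f(x).
f(1.3846) = 6*1.3846^2 - 10*1.3846 - 7 = -9.3433
Step 2: Evaluate g(x).
g(1.3846) = 6*1.3846 - 14 = -5.6924
Step 3: Compute Lagrangian.
L = -9.3433 + 9*-5.6924 = -60.5749


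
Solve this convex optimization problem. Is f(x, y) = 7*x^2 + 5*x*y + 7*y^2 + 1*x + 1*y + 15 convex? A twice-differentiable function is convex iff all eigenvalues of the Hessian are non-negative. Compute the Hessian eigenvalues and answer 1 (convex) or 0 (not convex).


The Hessian of f(x,y) = 7*x^2 + 5*x*y + 7*y^2 + 1*x + 1*y + 15 is:
H = [[14, 5], [5, 14]]
Trace = 14 + 14 = 28
Determinant = 14*14 - (5)^2 = 171
Discriminant = (28)^2 - 4*171 = 100.0
Eigenvalues: lambda_1 = 9.0, lambda_2 = 19.0
The function is convex.

1


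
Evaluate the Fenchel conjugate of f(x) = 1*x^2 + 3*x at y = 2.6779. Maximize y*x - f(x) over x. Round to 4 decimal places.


f*(y) = sup_x {y*x - a*x^2 - b*x} = sup_x {(y-b)*x - a*x^2}
FOC: (y - b) - 2a*x = 0 => x* = (y - b)/(2a)
x* = (2.6779 - 3)/(2*1) = -0.1611
f*(2.6779) = (y-b)^2/(4a) = (2.6779 - 3)^2/(4*1)
= 0.1037/4 = 0.0259


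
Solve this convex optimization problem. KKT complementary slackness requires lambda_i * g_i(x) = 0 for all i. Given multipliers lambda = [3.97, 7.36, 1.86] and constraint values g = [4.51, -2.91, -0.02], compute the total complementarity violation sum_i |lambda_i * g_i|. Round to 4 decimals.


KKT complementary slackness check:
lambda_1 * g_1 = 3.97 * 4.51 = 17.9047
lambda_2 * g_2 = 7.36 * -2.91 = -21.4176
lambda_3 * g_3 = 1.86 * -0.02 = -0.0372
Total violation = 17.9047 + 21.4176 + 0.0372 = 39.3595


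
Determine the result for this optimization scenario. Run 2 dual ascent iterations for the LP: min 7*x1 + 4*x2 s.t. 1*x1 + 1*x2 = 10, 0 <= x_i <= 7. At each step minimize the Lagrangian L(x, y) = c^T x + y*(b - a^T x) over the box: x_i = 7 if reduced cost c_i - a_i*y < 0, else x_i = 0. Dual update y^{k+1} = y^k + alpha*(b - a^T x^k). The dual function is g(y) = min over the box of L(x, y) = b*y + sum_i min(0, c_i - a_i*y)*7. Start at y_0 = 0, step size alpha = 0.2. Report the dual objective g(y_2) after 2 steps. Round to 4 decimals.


Dual ascent for LP: min 7*x1 + 4*x2, 1*x1 + 1*x2 = 10, 0 <= x_i <= 7
Step 1: y^k = 0.0, reduced costs: (7.0, 4.0)
  x^k = (0.0, 0.0), subgradient = b - a^T x = 10.0
  y^{k+1} = 0.0 + 0.2*10.0 = 2.0
Step 2: y^k = 2.0, reduced costs: (5.0, 2.0)
  x^k = (0.0, 0.0), subgradient = b - a^T x = 10.0
  y^{k+1} = 2.0 + 0.2*10.0 = 4.0
Dual objective at y_2 = 4.0: reduced costs (3.0, 0.0), box minimizer x = (0.0, 0.0)
g(y_2) = b*y + (c1 - a1*y)*x1 + (c2 - a2*y)*x2 = 10*4.0 + 3.0*0.0 + 0.0*0.0 = 40.0 + 0.0 + 0.0 = 40.0


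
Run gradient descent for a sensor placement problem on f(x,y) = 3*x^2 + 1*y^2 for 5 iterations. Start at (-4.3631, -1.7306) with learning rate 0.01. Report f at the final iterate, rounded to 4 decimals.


Gradient descent on f(x,y) = 3*x^2 + 1*y^2.
Starting point: (-4.3631, -1.7306), alpha = 0.01
Step 1: grad_x = 2*3*-4.3631 = -26.1786, grad_y = 2*1*-1.7306 = -3.4612
  x_1 = -4.3631 - 0.01*-26.1786 = -4.1013
  y_1 = -1.7306 - 0.01*-3.4612 = -1.696
Step 2: grad_x = 2*3*-4.1013 = -24.6079, grad_y = 2*1*-1.696 = -3.392
  x_2 = -4.1013 - 0.01*-24.6079 = -3.8552
  y_2 = -1.696 - 0.01*-3.392 = -1.6621
Step 3: grad_x = 2*3*-3.8552 = -23.1314, grad_y = 2*1*-1.6621 = -3.3241
  x_3 = -3.8552 - 0.01*-23.1314 = -3.6239
  y_3 = -1.6621 - 0.01*-3.3241 = -1.6288
Step 4: grad_x = 2*3*-3.6239 = -21.7435, grad_y = 2*1*-1.6288 = -3.2577
  x_4 = -3.6239 - 0.01*-21.7435 = -3.4065
  y_4 = -1.6288 - 0.01*-3.2577 = -1.5963
Step 5: grad_x = 2*3*-3.4065 = -20.4389, grad_y = 2*1*-1.5963 = -3.1925
  x_5 = -3.4065 - 0.01*-20.4389 = -3.2021
  y_5 = -1.5963 - 0.01*-3.1925 = -1.5643
f(-3.2021, -1.5643) = 3*(-3.2021)^2 + 1*(-1.5643)^2 = 33.2074


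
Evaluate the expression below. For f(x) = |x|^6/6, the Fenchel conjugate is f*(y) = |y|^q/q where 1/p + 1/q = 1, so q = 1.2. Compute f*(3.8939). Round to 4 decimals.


The conjugate exponent q satisfies 1/p + 1/q = 1.
p = 6, so q = 6/(6 - 1) = 1.2
|y|^q = 3.8939^1.2 = 5.1105
f*(3.8939) = 5.1105 / 1.2 = 4.2587


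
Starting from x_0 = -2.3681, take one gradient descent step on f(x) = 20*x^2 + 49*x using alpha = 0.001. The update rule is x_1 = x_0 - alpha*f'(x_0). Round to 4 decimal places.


We compute the gradient at x_0 and apply the update.
f'(x) = 40*x + 49
f'(-2.3681) = 40*-2.3681 + 49 = -45.724
x_1 = -2.3681 - 0.001*-45.724 = -2.3224


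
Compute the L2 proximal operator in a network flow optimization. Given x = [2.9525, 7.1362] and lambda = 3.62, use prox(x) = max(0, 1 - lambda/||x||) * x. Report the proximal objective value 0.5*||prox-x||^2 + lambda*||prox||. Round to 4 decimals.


Step 1: Compute ||x||.
||x|| = 7.7229
Step 2: Compute scaling factor.
scale = max(0, 1 - 3.62/7.7229) = 0.5313
Step 3: prox(x) = [1.5686, 3.7912]
||prox(x)|| = 4.1029
Step 4: Proximal objective.
0.5*||prox-x||^2 = 6.5522
lambda*||prox|| = 14.8525
Total = 21.4046


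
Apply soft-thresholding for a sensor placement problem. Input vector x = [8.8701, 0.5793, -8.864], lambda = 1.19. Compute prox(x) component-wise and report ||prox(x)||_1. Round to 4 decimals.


Soft-thresholding with lambda = 1.19:
prox(8.8701) = sign(8.8701)*max(|8.8701| - 1.19, 0) = 7.6801
prox(0.5793) = sign(0.5793)*max(|0.5793| - 1.19, 0) = 0.0
prox(-8.864) = sign(-8.864)*max(|-8.864| - 1.19, 0) = -7.674
prox(x) = [7.6801, 0.0, -7.674]
||prox(x)||_1 = 7.6801 + 0.0 + 7.674 = 15.3541


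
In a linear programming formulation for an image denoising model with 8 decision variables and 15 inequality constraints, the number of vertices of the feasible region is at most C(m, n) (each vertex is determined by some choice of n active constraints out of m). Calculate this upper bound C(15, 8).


Each vertex corresponds to some choice of n active constraints out of m, so the number of vertices is at most C(m, n) = m! / (n!(m-n)!).
m = 15, n = 8
Numerator: 15 * 14 * 13 * 12 * 11 * 10 * 9 * 8
Denominator: 8! = 40320
C(15, 8) = 6435


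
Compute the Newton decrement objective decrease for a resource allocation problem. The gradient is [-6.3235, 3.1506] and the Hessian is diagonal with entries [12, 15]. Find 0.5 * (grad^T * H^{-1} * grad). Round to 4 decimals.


Step 1: H is diagonal, so H^(-1) * g = [-0.527, 0.21].
Step 2: g^T H^(-1) g = sum_i g_i^2 / H_ii
  = (-6.3235)^2/12 + (3.1506)^2/15
  = 3.3322 + 0.6618 = 3.994
Step 3: Objective decrease = 0.5 * g^T H^(-1) g = 1.997


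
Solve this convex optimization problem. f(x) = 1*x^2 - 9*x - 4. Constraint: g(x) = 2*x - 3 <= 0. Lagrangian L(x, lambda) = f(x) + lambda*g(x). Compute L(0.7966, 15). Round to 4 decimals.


Step 1: Evaluate f(x).
f(0.7966) = 1*0.7966^2 - 9*0.7966 - 4 = -10.5348
Step 2: Evaluate g(x).
g(0.7966) = 2*0.7966 - 3 = -1.4068
Step 3: Compute Lagrangian.
L = -10.5348 + 15*-1.4068 = -31.6368


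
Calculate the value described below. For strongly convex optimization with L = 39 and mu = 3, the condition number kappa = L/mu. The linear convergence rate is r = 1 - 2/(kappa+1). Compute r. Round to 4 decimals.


Step 1: Compute the condition number.
kappa = L/mu = 39/3 = 13.0
Step 2: Compute the convergence rate.
r = 1 - 2/(kappa + 1) = 1 - 2*mu/(L + mu) = (L - mu)/(L + mu) = 36/42 = 0.8571


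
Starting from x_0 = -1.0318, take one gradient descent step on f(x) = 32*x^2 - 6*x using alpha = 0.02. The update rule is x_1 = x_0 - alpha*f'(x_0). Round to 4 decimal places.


We compute the gradient at x_0 and apply the update.
f'(x) = 64*x - 6
f'(-1.0318) = 64*-1.0318 - 6 = -72.0352
x_1 = -1.0318 - 0.02*-72.0352 = 0.4089


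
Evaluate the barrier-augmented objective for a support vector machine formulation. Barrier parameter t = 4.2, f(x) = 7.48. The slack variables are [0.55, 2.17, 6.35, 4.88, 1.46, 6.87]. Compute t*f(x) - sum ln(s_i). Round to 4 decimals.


Step 1: Compute log-barrier.
ln values: [-0.5978, 0.7747, 1.8485, 1.5851, 0.3784, 1.9272]
phi = -(-0.5978 + 0.7747 + 1.8485 + 1.5851 + 0.3784 + 1.9272) = -5.9161
Step 2: Compute augmented objective.
t*f(x) = 4.2*7.48 = 31.416
Total = 31.416 - 5.9161 = 25.4999


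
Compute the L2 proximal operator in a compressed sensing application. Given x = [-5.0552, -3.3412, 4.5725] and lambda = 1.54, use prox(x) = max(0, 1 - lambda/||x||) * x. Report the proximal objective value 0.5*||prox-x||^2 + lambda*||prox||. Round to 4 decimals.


Step 1: Compute ||x||.
||x|| = 7.5912
Step 2: Compute scaling factor.
scale = max(0, 1 - 1.54/7.5912) = 0.7971
Step 3: prox(x) = [-4.0297, -2.6634, 3.6449]
||prox(x)|| = 6.0512
Step 4: Proximal objective.
0.5*||prox-x||^2 = 1.1858
lambda*||prox|| = 9.3188
Total = 10.5047


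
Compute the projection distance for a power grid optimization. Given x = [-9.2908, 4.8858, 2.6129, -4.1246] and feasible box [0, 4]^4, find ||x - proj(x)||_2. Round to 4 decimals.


Project each component onto [0, 4].
clip(-9.2908) = 0.0, clip(4.8858) = 4.0, clip(2.6129) = 2.6129, clip(-4.1246) = 0.0
Projection = [0.0, 4.0, 2.6129, 0.0]
Squared diffs: [86.319, 0.7846, 0.0, 17.0123]
Distance = sqrt(104.1159) = 10.2037


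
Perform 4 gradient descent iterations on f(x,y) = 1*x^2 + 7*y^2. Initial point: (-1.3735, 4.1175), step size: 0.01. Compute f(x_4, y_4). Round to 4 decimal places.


Gradient descent on f(x,y) = 1*x^2 + 7*y^2.
Starting point: (-1.3735, 4.1175), alpha = 0.01
Step 1: grad_x = 2*1*-1.3735 = -2.747, grad_y = 2*7*4.1175 = 57.645
  x_1 = -1.3735 - 0.01*-2.747 = -1.346
  y_1 = 4.1175 - 0.01*57.645 = 3.5411
Step 2: grad_x = 2*1*-1.346 = -2.6921, grad_y = 2*7*3.5411 = 49.5747
  x_2 = -1.346 - 0.01*-2.6921 = -1.3191
  y_2 = 3.5411 - 0.01*49.5747 = 3.0453
Step 3: grad_x = 2*1*-1.3191 = -2.6382, grad_y = 2*7*3.0453 = 42.6342
  x_3 = -1.3191 - 0.01*-2.6382 = -1.2927
  y_3 = 3.0453 - 0.01*42.6342 = 2.619
Step 4: grad_x = 2*1*-1.2927 = -2.5855, grad_y = 2*7*2.619 = 36.6654
  x_4 = -1.2927 - 0.01*-2.5855 = -1.2669
  y_4 = 2.619 - 0.01*36.6654 = 2.2523
f(-1.2669, 2.2523) = 1*(-1.2669)^2 + 7*2.2523^2 = 37.1151


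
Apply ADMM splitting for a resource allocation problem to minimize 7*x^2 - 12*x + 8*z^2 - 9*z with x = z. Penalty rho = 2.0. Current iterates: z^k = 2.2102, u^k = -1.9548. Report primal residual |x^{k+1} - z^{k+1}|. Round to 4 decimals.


ADMM iteration with rho = 2.0, z^k = 2.2102, u^k = -1.9548
Step 1: x-update.
Minimize 7*x^2 - 12*x + (2.0/2)*(x - 2.2102 - 1.9548)^2
FOC: (2*7 + 2.0)*x = 12 + 2.0*(2.2102 + 1.9548)
x^{k+1} = 1.2706
Step 2: z-update.
Minimize 8*z^2 - 9*z + (2.0/2)*(1.2706 - z - 1.9548)^2
FOC: (2*8 + 2.0)*z = 9 + 2.0*(1.2706 - 1.9548)
z^{k+1} = 0.424
Step 3: u-update.
u^{k+1} = -1.9548 + 1.2706 - 0.424 = -1.1082
Step 4: Primal residual = |1.2706 - 0.424| = 0.8466


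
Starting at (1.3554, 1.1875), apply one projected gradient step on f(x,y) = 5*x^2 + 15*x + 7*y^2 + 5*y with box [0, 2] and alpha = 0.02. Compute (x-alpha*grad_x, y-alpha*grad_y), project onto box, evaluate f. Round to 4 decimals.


Step 1: Compute gradient at (1.3554, 1.1875).
grad_x = 2*5*1.3554 + 15 = 28.554
grad_y = 2*7*1.1875 + 5 = 21.625
Step 2: Gradient step.
x_raw = 1.3554 - 0.02*28.554 = 0.7843
y_raw = 1.1875 - 0.02*21.625 = 0.755
Step 3: Project onto [0, 2].
x_proj = clip(0.7843) = 0.7843
y_proj = clip(0.755) = 0.755
Step 4: Evaluate f.
f(0.7843, 0.755) = 22.6058


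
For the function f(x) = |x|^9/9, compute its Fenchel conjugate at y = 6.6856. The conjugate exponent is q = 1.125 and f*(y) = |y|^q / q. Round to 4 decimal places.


The conjugate exponent q satisfies 1/p + 1/q = 1.
p = 9, so q = 9/(9 - 1) = 1.125
|y|^q = 6.6856^1.125 = 8.4778
f*(6.6856) = 8.4778 / 1.125 = 7.5358


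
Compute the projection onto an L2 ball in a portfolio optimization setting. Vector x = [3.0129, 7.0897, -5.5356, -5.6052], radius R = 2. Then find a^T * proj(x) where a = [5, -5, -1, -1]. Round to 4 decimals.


Step 1: Compute ||x|| (intermediates to 6 decimals).
||x|| = sqrt(3.0129^2 + 7.0897^2 + (-5.5356)^2 + (-5.6052)^2) = 11.018282
Step 2: Project.
Since ||x|| > R, scale = R/||x|| = 2/11.018282 = 0.181517, proj(x) = scale * x
proj(x) = [0.546893, 1.286901, -1.004806, -1.017439]
Step 3: Dot product.
a^T * proj(x) = 5*0.546893 - 5*1.286901 - 1*(-1.004806) - 1*(-1.017439) = -1.6778


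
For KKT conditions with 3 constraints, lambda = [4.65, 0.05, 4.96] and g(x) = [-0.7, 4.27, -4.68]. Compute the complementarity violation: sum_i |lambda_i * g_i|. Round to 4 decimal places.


KKT complementary slackness check:
lambda_1 * g_1 = 4.65 * -0.7 = -3.255
lambda_2 * g_2 = 0.05 * 4.27 = 0.2135
lambda_3 * g_3 = 4.96 * -4.68 = -23.2128
Total violation = 3.255 + 0.2135 + 23.2128 = 26.6813


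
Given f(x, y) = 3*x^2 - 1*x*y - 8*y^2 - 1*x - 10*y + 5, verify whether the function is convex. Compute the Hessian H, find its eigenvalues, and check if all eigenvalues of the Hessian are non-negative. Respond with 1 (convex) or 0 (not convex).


The Hessian of f(x,y) = 3*x^2 - 1*x*y - 8*y^2 - 1*x - 10*y + 5 is:
H = [[6, -1], [-1, -16]]
Trace = 6 - 16 = -10
Determinant = 6*-16 - (-1)^2 = -97
Discriminant = (-10)^2 - 4*-97 = 488.0
Eigenvalues: lambda_1 = -16.0454, lambda_2 = 6.0454
The function is not convex.

0


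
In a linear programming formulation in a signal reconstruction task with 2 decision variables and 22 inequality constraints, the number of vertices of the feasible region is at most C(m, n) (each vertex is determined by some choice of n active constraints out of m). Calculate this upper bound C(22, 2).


Each vertex corresponds to some choice of n active constraints out of m, so the number of vertices is at most C(m, n) = m! / (n!(m-n)!).
m = 22, n = 2
Numerator: 22 * 21
Denominator: 2! = 2
C(22, 2) = 231


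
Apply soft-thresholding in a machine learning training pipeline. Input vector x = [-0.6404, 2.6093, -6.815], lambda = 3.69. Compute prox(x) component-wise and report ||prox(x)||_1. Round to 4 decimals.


Soft-thresholding with lambda = 3.69:
prox(-0.6404) = sign(-0.6404)*max(|-0.6404| - 3.69, 0) = 0.0
prox(2.6093) = sign(2.6093)*max(|2.6093| - 3.69, 0) = 0.0
prox(-6.815) = sign(-6.815)*max(|-6.815| - 3.69, 0) = -3.125
prox(x) = [0.0, 0.0, -3.125]
||prox(x)||_1 = 0.0 + 0.0 + 3.125 = 3.125


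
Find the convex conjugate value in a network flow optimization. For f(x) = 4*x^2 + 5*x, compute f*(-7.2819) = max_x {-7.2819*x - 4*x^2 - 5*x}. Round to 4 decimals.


f*(y) = sup_x {y*x - a*x^2 - b*x} = sup_x {(y-b)*x - a*x^2}
FOC: (y - b) - 2a*x = 0 => x* = (y - b)/(2a)
x* = (-7.2819 - 5)/(2*4) = -1.5352
f*(-7.2819) = (y-b)^2/(4a) = (-7.2819 - 5)^2/(4*4)
= 150.8451/16 = 9.4278


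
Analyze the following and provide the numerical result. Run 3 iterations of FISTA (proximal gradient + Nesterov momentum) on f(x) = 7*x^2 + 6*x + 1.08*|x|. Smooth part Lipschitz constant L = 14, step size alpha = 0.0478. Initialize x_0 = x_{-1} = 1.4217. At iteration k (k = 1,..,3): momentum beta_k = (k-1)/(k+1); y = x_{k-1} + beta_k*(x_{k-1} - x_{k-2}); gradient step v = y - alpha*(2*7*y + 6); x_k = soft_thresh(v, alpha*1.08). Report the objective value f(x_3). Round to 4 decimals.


FISTA on f(x) = 7*x^2 + 6*x + 1.08*|x|
L = 14, alpha = 0.0478
Iteration 1: beta = 0.0, y = 1.4217 + 0.0*(1.4217 - 1.4217) = 1.4217
  grad(y) = 25.9038, v = y - alpha*grad = 0.1835
  prox(v) = soft_thresh(0.1835, 0.0516) = 0.1319
Iteration 2: beta = 0.3333, y = 0.1319 + 0.3333*(0.1319 - 1.4217) = -0.2981
  grad(y) = 1.8271, v = y - alpha*grad = -0.3854
  prox(v) = soft_thresh(-0.3854, 0.0516) = -0.3338
Iteration 3: beta = 0.5, y = -0.3338 + 0.5*(-0.3338 - 0.1319) = -0.5666
  grad(y) = -1.9324, v = y - alpha*grad = -0.4742
  prox(v) = soft_thresh(-0.4742, 0.0516) = -0.4226
f(x_3) = 7*(-0.4226)^2 + 6*(-0.4226) + 1.08*|-0.4226| = -0.829


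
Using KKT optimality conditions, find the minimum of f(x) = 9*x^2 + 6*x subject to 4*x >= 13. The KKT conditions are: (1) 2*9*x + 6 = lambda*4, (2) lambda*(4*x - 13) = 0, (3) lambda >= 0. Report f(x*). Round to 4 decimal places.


Step 1: Try lambda = 0 (constraint inactive).
x_unc = -6/(2*9) = -0.3333
Check: 4*-0.3333 = -1.3332 < 13 -- violated!
Step 2: Constraint must be active: 4*x = 13
x* = 13/4 = 3.25
lambda = (2*9*3.25 + 6)/4 = 16.125
Step 3: Compute optimal value.
f(x*) = 9*3.25^2 + 6*3.25 = 114.5625
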